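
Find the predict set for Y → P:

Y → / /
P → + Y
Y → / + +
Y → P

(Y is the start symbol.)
PREDICT(Y → P) = (FIRST(RHS) \ {ε}) ∪ (FOLLOW(Y) if ε ∈ FIRST(RHS), i.e. RHS ⇒* ε)
FIRST(P) = { '+' }
FIRST(P) = { '+' }
ε ∉ FIRST(P), so FOLLOW(Y) is not added.
PREDICT(Y → P) = { '+' }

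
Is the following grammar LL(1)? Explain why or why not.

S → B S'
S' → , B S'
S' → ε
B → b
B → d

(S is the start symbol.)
Yes, the grammar is LL(1).

A grammar is LL(1) if for each non-terminal N with multiple productions, the predict sets of those productions are pairwise disjoint, where PREDICT(N → α) = (FIRST(α) \ {ε}) ∪ (FOLLOW(N) if α ⇒* ε).

Relevant sets:
  FOLLOW(S') = { $ }

For S':
  PREDICT(S' → ',' B S') = { ',' }
  PREDICT(S' → ε) = { $ }
For B:
  PREDICT(B → b) = { 'b' }
  PREDICT(B → d) = { 'd' }
S has a single production, so nothing to check there.

All predict sets are disjoint. The grammar IS LL(1).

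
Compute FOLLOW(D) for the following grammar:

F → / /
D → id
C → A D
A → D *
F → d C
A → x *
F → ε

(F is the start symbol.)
{ $, '*' }

To compute FOLLOW(D), find every occurrence of D on a right-hand side N → α D β: add FIRST(β) \ {ε}, and if β is empty or nullable also add FOLLOW(N). Iterate to a fixed point.

In C → A D: D is at the end, add FOLLOW(C)
In A → D *: D is followed by '*', add FIRST('*') \ {ε} = { '*' }

The FOLLOW sets referred to above (computed the same way, to a fixed point):
  FOLLOW(C) = { $ }

Taking the union: FOLLOW(D) = { $, '*' }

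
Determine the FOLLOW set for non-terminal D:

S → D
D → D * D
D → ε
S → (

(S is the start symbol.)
{ $, '*' }

To compute FOLLOW(D), find every occurrence of D on a right-hand side N → α D β: add FIRST(β) \ {ε}, and if β is empty or nullable also add FOLLOW(N). Iterate to a fixed point.

In S → D: D is at the end, add FOLLOW(S)
In D → D * D: D is followed by '*' D, add FIRST('*' D) \ {ε} = { '*' }
In D → D * D: D is at the end; this adds FOLLOW(D) to itself — nothing new

The FOLLOW sets referred to above (computed the same way, to a fixed point):
  FOLLOW(S) = { $ }

Taking the union: FOLLOW(D) = { $, '*' }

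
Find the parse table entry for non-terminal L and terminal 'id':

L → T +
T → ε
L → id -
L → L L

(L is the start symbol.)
To find M[L, 'id'], we find productions for L where 'id' is in the predict set (PREDICT(N → α) = (FIRST(α) \ {ε}) ∪ (FOLLOW(N) if α ⇒* ε)).

Relevant sets:
  FIRST(T) = { ε }
  FIRST(L) = { '+', 'id' }

L → T +: PREDICT = { '+' }
L → id -: PREDICT = { 'id' }
  'id' is in predict set, so this production goes in M[L, 'id']
L → L L: PREDICT = { '+', 'id' }
  'id' is in predict set, so this production goes in M[L, 'id']

M[L, 'id'] = L → id -, L → L L  (a multiply-defined cell — the grammar is not LL(1))

Answer: L → id -, L → L L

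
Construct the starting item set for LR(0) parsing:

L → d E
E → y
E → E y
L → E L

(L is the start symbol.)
{ [E → . E y], [E → . y], [L → . E L], [L → . d E], [L' → . L] }

First, augment the grammar with L' → L
I₀ = CLOSURE({ [L' → . L] }):
  [L' → . L] has the dot before L: add [L → . d E], [L → . E L]
  [L → . E L] has the dot before E: add [E → . y], [E → . E y]
No further items can be added.

I₀ = { [E → . E y], [E → . y], [L → . E L], [L → . d E], [L' → . L] }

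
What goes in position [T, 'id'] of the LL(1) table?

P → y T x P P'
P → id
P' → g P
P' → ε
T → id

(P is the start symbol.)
To find M[T, 'id'], we find productions for T where 'id' is in the predict set (PREDICT(N → α) = (FIRST(α) \ {ε}) ∪ (FOLLOW(N) if α ⇒* ε)).

T → id: PREDICT = { 'id' }
  'id' is in predict set, so this production goes in M[T, 'id']

M[T, 'id'] = T → id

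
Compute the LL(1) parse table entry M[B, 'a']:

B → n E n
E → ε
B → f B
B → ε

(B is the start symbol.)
Empty (error entry)

To find M[B, 'a'], we find productions for B where 'a' is in the predict set (PREDICT(N → α) = (FIRST(α) \ {ε}) ∪ (FOLLOW(N) if α ⇒* ε)).

Relevant sets:
  FOLLOW(B) = { $ }

B → n E n: PREDICT = { 'n' }
B → f B: PREDICT = { 'f' }
B → ε: PREDICT = { $ }

M[B, 'a'] is empty (no production applies)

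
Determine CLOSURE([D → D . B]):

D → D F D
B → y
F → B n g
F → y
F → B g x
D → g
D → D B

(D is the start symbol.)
To compute CLOSURE, for each item [A → α.Bβ] where B is a non-terminal, add [B → .γ] for all productions B → γ; repeat for the newly added items until nothing changes.

Start with: [D → D . B]
  [D → D . B] has the dot before B: add [B → . y]
No further items can be added.

CLOSURE = { [B → . y], [D → D . B] }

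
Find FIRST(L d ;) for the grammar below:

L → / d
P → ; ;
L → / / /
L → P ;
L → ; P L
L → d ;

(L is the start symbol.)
FIRST sets of the non-terminals involved (from the grammar, by fixed-point iteration):
  FIRST(L) = { '/', ';', 'd' }

To compute FIRST(L d ;), process the symbols left to right:
Symbol L is a non-terminal. Add FIRST(L) \ {ε} = { '/', ';', 'd' }
L is not nullable (ε ∉ FIRST(L)), so stop here.
FIRST(L d ;) = { '/', ';', 'd' }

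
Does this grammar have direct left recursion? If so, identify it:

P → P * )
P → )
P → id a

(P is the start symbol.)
Yes, P is left-recursive

Direct left recursion occurs when N → N α for some non-terminal N (the right-hand side begins with the left-hand side itself).

P → P * ): LEFT RECURSIVE (starts with P)
P → ): starts with ')'
P → id a: starts with id

The grammar has direct left recursion on: P.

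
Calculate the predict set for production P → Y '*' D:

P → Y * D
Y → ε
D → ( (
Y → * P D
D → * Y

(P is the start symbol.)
PREDICT(P → Y '*' D) = (FIRST(RHS) \ {ε}) ∪ (FOLLOW(P) if ε ∈ FIRST(RHS), i.e. RHS ⇒* ε)
FIRST(Y) = { '*', ε }
FIRST(Y '*' D) = { '*' }
ε ∉ FIRST(Y '*' D), so FOLLOW(P) is not added.
PREDICT(P → Y '*' D) = { '*' }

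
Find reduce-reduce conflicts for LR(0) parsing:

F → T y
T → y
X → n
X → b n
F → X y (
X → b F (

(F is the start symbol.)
Yes — I8: [X → b n .] vs [X → n .]

A reduce-reduce conflict occurs when an LR(0) state has two complete items [A → α .] and [B → β .] — both call for a reduction, and with no lookahead the parser cannot choose between them.

Augment with F' → F and build the canonical LR(0) collection (I0 = CLOSURE({[F' → . F]}), then GOTO on every symbol after a dot until no new states appear). It has 13 states:
  I0: { [F → . T y], [F → . X y (], [F' → . F], [T → . y], [X → . b F (], [X → . b n], [X → . n] }  — shift
  I1: { [F' → F .] }  — accept
  I2: { [F → T . y] }  — shift
  I3: { [F → X . y (] }  — shift
  I4: { [F → . T y], [F → . X y (], [T → . y], [X → . b F (], [X → . b n], [X → . n], [X → b . F (], [X → b . n] }  — shift
  I5: { [X → n .] }  — reduce
  I6: { [T → y .] }  — reduce
  I7: { [X → b F . (] }  — shift
  I8: { [X → b n .], [X → n .] }  — 2 reduces
  I9: { [X → b F ( .] }  — reduce
  I10: { [F → X y . (] }  — shift
  I11: { [F → X y ( .] }  — reduce
  I12: { [F → T y .] }  — reduce

I8 contains complete items [X → b n .], [X → n .] — reduce-reduce conflict.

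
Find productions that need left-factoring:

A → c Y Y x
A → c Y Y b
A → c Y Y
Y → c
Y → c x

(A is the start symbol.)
Yes, A has productions with common prefix 'c Y Y'; Y has productions with common prefix 'c'

Left-factoring is needed when two productions for the same non-terminal
share a common prefix on the right-hand side.

Productions for A:
  A → c Y Y x
  A → c Y Y b
  A → c Y Y
Productions for Y:
  Y → c
  Y → c x

Found common prefix 'c Y Y' in productions for A
Found common prefix 'c' in productions for Y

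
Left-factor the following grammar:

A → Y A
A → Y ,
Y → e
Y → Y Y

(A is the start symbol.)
Left-factoring transforms A → αβ₁ | αβ₂ into A → αA' and A' → β₁ | β₂
(α is the longest common prefix among the alternatives). Repeat until
no nonterminal has two alternatives with a common prefix.

Round 1: A has alternatives sharing prefix 'Y'. Introduce A': A → Y A'
  Add: A' → A
  Add: A' → ,

No remaining common prefixes — done.

Resulting grammar:
A → Y A'
A' → A
A' → ,
Y → e
Y → Y Y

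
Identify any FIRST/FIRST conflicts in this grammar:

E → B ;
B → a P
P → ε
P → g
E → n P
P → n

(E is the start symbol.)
A FIRST/FIRST conflict occurs when two productions N → α and N → β for the same non-terminal have FIRST(α) ∩ FIRST(β) ≠ ∅ (with ε ∈ FIRST of a nullable right-hand side, so two nullable alternatives also conflict).

FIRST sets of the non-terminals at (or reachable through a nullable prefix from) the front of some alternative:
  FIRST(B) = { 'a' }

Productions for E:
  E → B ;: FIRST = { 'a' }
  E → n P: FIRST = { 'n' }
Productions for P:
  P → ε: FIRST = { ε }
  P → g: FIRST = { 'g' }
  P → n: FIRST = { 'n' }
B has only one production, so no FIRST/FIRST conflict is possible there.

All alternatives of each non-terminal have pairwise disjoint FIRST sets.

Answer: No FIRST/FIRST conflicts.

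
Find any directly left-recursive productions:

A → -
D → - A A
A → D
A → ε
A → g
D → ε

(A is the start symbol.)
No direct left recursion

A → -: starts with '-'
D → - A A: starts with '-'
A → D: starts with D
A → ε: starts with ε
A → g: starts with g
D → ε: starts with ε

No direct left recursion found.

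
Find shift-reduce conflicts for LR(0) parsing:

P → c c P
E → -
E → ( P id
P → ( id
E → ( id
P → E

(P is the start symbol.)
A shift-reduce conflict occurs when an LR(0) state has both:
  - a complete (reduce) item [A → α .] (dot at the end), and
  - a shift item [B → β . c γ] (dot before a terminal).

Augment with P' → P and build the canonical LR(0) collection (I0 = CLOSURE({[P' → . P]}), then GOTO on every symbol after a dot until no new states appear). It has 11 states:
  I0: { [E → . ( P id], [E → . ( id], [E → . -], [P → . ( id], [P → . E], [P → . c c P], [P' → . P] }  — shift
  I1: { [E → ( . P id], [E → ( . id], [E → . ( P id], [E → . ( id], [E → . -], [P → ( . id], [P → . ( id], [P → . E], [P → . c c P] }  — shift
  I2: { [E → - .] }  — reduce
  I3: { [P → E .] }  — reduce
  I4: { [P' → P .] }  — accept
  I5: { [P → c . c P] }  — shift
  I6: { [E → . ( P id], [E → . ( id], [E → . -], [P → . ( id], [P → . E], [P → . c c P], [P → c c . P] }  — shift
  I7: { [P → c c P .] }  — reduce
  I8: { [E → ( P . id] }  — shift
  I9: { [E → ( id .], [P → ( id .] }  — 2 reduces
  I10: { [E → ( P id .] }  — reduce

No state contains both a complete item and a shift item.

Answer: No shift-reduce conflicts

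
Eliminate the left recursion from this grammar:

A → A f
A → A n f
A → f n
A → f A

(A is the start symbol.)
A → f n A'
A → f A A'
A' → f A'
A' → n f A'
A' → ε

A is directly left-recursive. The standard transformation for
  A → A α₁ | ... | A α_m | β₁ | ... | β_n
is
  A  → β₁ A' | ... | β_n A'
  A' → α₁ A' | ... | α_m A' | ε

A → f n becomes A → f n A'
A → f A becomes A → f A A'
A → A f becomes A' → f A'
A → A n f becomes A' → n f A'
Add A' → ε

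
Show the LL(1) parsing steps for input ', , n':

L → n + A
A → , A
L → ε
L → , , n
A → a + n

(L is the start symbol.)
Stack is shown with the top on the left.

Stack    Input    Action
------------------------
L $      , , n $  output L → , , n
, , n $  , , n $  match ','
, n $    , n $    match ','
n $      n $      match 'n'
$        $        accept

The string is accepted.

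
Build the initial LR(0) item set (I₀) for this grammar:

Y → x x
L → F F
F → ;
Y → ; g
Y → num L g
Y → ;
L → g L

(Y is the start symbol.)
{ [Y → . ; g], [Y → . ;], [Y → . num L g], [Y → . x x], [Y' → . Y] }

First, augment the grammar with Y' → Y
I₀ = CLOSURE({ [Y' → . Y] }):
  [Y' → . Y] has the dot before Y: add [Y → . x x], [Y → . ; g], [Y → . num L g], [Y → . ;]
No further items can be added.

I₀ = { [Y → . ; g], [Y → . ;], [Y → . num L g], [Y → . x x], [Y' → . Y] }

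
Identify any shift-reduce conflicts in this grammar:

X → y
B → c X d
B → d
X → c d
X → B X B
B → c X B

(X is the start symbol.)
No shift-reduce conflicts

Augment with X' → X and build the canonical LR(0) collection (I0 = CLOSURE({[X' → . X]}), then GOTO on every symbol after a dot until no new states appear). It has 13 states:
  I0: { [B → . c X B], [B → . c X d], [B → . d], [X → . B X B], [X → . c d], [X → . y], [X' → . X] }  — shift
  I1: { [B → . c X B], [B → . c X d], [B → . d], [X → . B X B], [X → . c d], [X → . y], [X → B . X B] }  — shift
  I2: { [X' → X .] }  — accept
  I3: { [B → . c X B], [B → . c X d], [B → . d], [B → c . X B], [B → c . X d], [X → . B X B], [X → . c d], [X → . y], [X → c . d] }  — shift
  I4: { [B → d .] }  — reduce
  I5: { [X → y .] }  — reduce
  I6: { [B → . c X B], [B → . c X d], [B → . d], [B → c X . B], [B → c X . d] }  — shift
  I7: { [B → d .], [X → c d .] }  — 2 reduces
  I8: { [B → c X B .] }  — reduce
  I9: { [B → . c X B], [B → . c X d], [B → . d], [B → c . X B], [B → c . X d], [X → . B X B], [X → . c d], [X → . y] }  — shift
  I10: { [B → c X d .], [B → d .] }  — 2 reduces
  I11: { [B → . c X B], [B → . c X d], [B → . d], [X → B X . B] }  — shift
  I12: { [X → B X B .] }  — reduce

No state contains both a complete item and a shift item.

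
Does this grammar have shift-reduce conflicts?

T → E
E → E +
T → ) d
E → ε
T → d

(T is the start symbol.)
Yes — I0: [E → .] vs [T → . ) d]; I2: [T → E .] vs [E → E . +]

A shift-reduce conflict occurs when an LR(0) state has both:
  - a complete (reduce) item [A → α .] (dot at the end), and
  - a shift item [B → β . c γ] (dot before a terminal).

Augment with T' → T and build the canonical LR(0) collection (I0 = CLOSURE({[T' → . T]}), then GOTO on every symbol after a dot until no new states appear). It has 7 states:
  I0: { [E → . E +], [E → .], [T → . ) d], [T → . E], [T → . d], [T' → . T] }  — shift, reduce
  I1: { [T → ) . d] }  — shift
  I2: { [E → E . +], [T → E .] }  — shift, reduce
  I3: { [T' → T .] }  — accept
  I4: { [T → d .] }  — reduce
  I5: { [E → E + .] }  — reduce
  I6: { [T → ) d .] }  — reduce

I0 contains reduce item [E → .] and shift items [T → . ) d], [T → . d] — shift-reduce conflict.
I2 contains reduce item [T → E .] and shift item [E → E . +] — shift-reduce conflict.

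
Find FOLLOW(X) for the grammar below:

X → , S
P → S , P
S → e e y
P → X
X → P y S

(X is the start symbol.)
To compute FOLLOW(X), find every occurrence of X on a right-hand side N → α X β: add FIRST(β) \ {ε}, and if β is empty or nullable also add FOLLOW(N). Iterate to a fixed point.

X is the start symbol, so $ ∈ FOLLOW(X).
In P → X: X is at the end, add FOLLOW(P)

The FOLLOW sets referred to above (computed the same way, to a fixed point):
  FOLLOW(P) = { 'y' }

Taking the union: FOLLOW(X) = { $, 'y' }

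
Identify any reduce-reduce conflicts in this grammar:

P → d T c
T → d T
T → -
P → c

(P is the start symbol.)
A reduce-reduce conflict occurs when an LR(0) state has two complete items [A → α .] and [B → β .] — both call for a reduction, and with no lookahead the parser cannot choose between them.

Augment with P' → P and build the canonical LR(0) collection (I0 = CLOSURE({[P' → . P]}), then GOTO on every symbol after a dot until no new states appear). It has 9 states:
  I0: { [P → . c], [P → . d T c], [P' → . P] }  — shift
  I1: { [P' → P .] }  — accept
  I2: { [P → c .] }  — reduce
  I3: { [P → d . T c], [T → . -], [T → . d T] }  — shift
  I4: { [T → - .] }  — reduce
  I5: { [P → d T . c] }  — shift
  I6: { [T → . -], [T → . d T], [T → d . T] }  — shift
  I7: { [T → d T .] }  — reduce
  I8: { [P → d T c .] }  — reduce

No state contains more than one complete item.

Answer: No reduce-reduce conflicts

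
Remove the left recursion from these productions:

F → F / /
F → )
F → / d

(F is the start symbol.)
F is directly left-recursive. The standard transformation for
  A → A α₁ | ... | A α_m | β₁ | ... | β_n
is
  A  → β₁ A' | ... | β_n A'
  A' → α₁ A' | ... | α_m A' | ε

F → ) becomes F → ) F'
F → / d becomes F → / d F'
F → F / / becomes F' → / / F'
Add F' → ε

Resulting grammar:
F → ) F'
F → / d F'
F' → / / F'
F' → ε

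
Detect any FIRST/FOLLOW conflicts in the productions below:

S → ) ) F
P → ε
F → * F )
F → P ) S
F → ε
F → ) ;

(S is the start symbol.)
A FIRST/FOLLOW conflict occurs when a non-terminal N has a nullable alternative N → β (β ⇒* ε) and another alternative N → α with FIRST(α) ∩ FOLLOW(N) ≠ ∅: on such a lookahead the parser cannot decide between expanding α and letting N vanish via β.

Nullable non-terminals: F, P.
FIRST sets used below: FIRST(P) = { ε }

F: nullable alternative(s) F → ε; FOLLOW(F) = { $, ')' }
  F → * F ): FIRST \ {ε} = { '*' } — disjoint from FOLLOW(F)
  F → P ) S: FIRST \ {ε} = { ')' } — overlaps FOLLOW(F) on { ')' }: CONFLICT
  F → ε: FIRST \ {ε} = { } — this is the only nullable alternative, skip
  F → ) ;: FIRST \ {ε} = { ')' } — overlaps FOLLOW(F) on { ')' }: CONFLICT
P has a nullable alternative but only one production, so nothing to check.

S has no nullable alternative, so no FIRST/FOLLOW check is needed there.

So the grammar has 2 FIRST/FOLLOW conflicts (marked CONFLICT above).

Answer: Yes. F → P ')' S with FOLLOW(F) on { ')' }; F → ')' ';' with FOLLOW(F) on { ')' }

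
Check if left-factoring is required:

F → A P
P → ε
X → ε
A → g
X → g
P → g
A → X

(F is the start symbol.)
Left-factoring is needed when two productions for the same non-terminal
share a common prefix on the right-hand side.

Productions for P:
  P → ε
  P → g
Productions for X:
  X → ε
  X → g
Productions for A:
  A → g
  A → X

No common prefixes found.

Answer: No, left-factoring is not needed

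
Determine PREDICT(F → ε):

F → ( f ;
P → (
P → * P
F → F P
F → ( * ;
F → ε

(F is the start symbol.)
{ $, '(', '*' }

PREDICT(F → ε) = (FIRST(RHS) \ {ε}) ∪ (FOLLOW(F) if ε ∈ FIRST(RHS), i.e. RHS ⇒* ε)
The right-hand side is ε (FIRST(ε) = { ε }), so the predict set is FOLLOW(F) = { $, '(', '*' }
PREDICT(F → ε) = { $, '(', '*' }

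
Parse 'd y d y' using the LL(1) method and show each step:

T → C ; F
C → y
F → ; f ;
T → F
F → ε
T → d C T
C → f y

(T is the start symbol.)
LL(1) parsing maintains a stack (initially the start symbol over $) and the input. At each step: if the stack top is a terminal, match it against the current input token; if it is a non-terminal N, replace it with the RHS of M[N, lookahead] (the unique production whose predict set contains the lookahead).

Stack is shown with the top on the left.

Stack    Input      Action
--------------------------
T $      d y d y $  output T → d C T
d C T $  d y d y $  match 'd'
C T $    y d y $    output C → y
y T $    y d y $    match 'y'
T $      d y $      output T → d C T
d C T $  d y $      match 'd'
C T $    y $        output C → y
y T $    y $        match 'y'
T $      $          output T → F
F $      $          output F → ε
$        $          accept

The string is accepted.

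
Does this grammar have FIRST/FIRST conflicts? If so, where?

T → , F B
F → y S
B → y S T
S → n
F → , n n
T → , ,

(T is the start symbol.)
Productions for T:
  T → , F B: FIRST = { ',' }
  T → , ,: FIRST = { ',' }
Productions for F:
  F → y S: FIRST = { 'y' }
  F → , n n: FIRST = { ',' }
B, S have only one production, so no FIRST/FIRST conflict is possible there.

Conflict for T: T → , F B and T → , ,
  Overlap: { ',' }

Answer: Yes. T → ',' F B / T → ',' ',' on { ',' }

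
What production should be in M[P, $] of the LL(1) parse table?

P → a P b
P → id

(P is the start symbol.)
To find M[P, $], we find productions for P where $ is in the predict set (PREDICT(N → α) = (FIRST(α) \ {ε}) ∪ (FOLLOW(N) if α ⇒* ε)).

P → a P b: PREDICT = { 'a' }
P → id: PREDICT = { 'id' }

M[P, $] is empty (no production applies)

Answer: Empty (error entry)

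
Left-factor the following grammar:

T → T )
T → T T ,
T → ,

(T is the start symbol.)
Left-factoring transforms A → αβ₁ | αβ₂ into A → αA' and A' → β₁ | β₂
(α is the longest common prefix among the alternatives). Repeat until
no nonterminal has two alternatives with a common prefix.

Round 1: T has alternatives sharing prefix 'T'. Introduce T': T → T T'
  Add: T' → )
  Add: T' → T ,

No remaining common prefixes — done.

Resulting grammar:
T → T T'
T' → )
T' → T ,
T → ,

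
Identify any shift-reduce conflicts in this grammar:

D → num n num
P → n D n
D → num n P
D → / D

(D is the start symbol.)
No shift-reduce conflicts

A shift-reduce conflict occurs when an LR(0) state has both:
  - a complete (reduce) item [A → α .] (dot at the end), and
  - a shift item [B → β . c γ] (dot before a terminal).

Augment with D' → D and build the canonical LR(0) collection (I0 = CLOSURE({[D' → . D]}), then GOTO on every symbol after a dot until no new states appear). It has 11 states:
  I0: { [D → . / D], [D → . num n P], [D → . num n num], [D' → . D] }  — shift
  I1: { [D → . / D], [D → . num n P], [D → . num n num], [D → / . D] }  — shift
  I2: { [D' → D .] }  — accept
  I3: { [D → num . n P], [D → num . n num] }  — shift
  I4: { [D → num n . P], [D → num n . num], [P → . n D n] }  — shift
  I5: { [D → num n P .] }  — reduce
  I6: { [D → . / D], [D → . num n P], [D → . num n num], [P → n . D n] }  — shift
  I7: { [D → num n num .] }  — reduce
  I8: { [P → n D . n] }  — shift
  I9: { [P → n D n .] }  — reduce
  I10: { [D → / D .] }  — reduce

No state contains both a complete item and a shift item.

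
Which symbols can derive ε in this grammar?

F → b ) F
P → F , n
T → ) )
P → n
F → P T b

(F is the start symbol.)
A non-terminal is nullable if it can derive ε (the empty string): either it has an ε-production, or it has a production whose right-hand side consists entirely of nullable non-terminals.

There are no ε-productions, so no non-terminal can derive ε.
No non-terminals are nullable.

Answer: None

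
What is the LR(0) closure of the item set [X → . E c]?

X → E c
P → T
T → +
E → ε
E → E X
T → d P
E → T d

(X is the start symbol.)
{ [E → . E X], [E → . T d], [E → .], [T → . +], [T → . d P], [X → . E c] }

To compute CLOSURE, for each item [A → α.Bβ] where B is a non-terminal, add [B → .γ] for all productions B → γ; repeat for the newly added items until nothing changes.

Start with: [X → . E c]
  [X → . E c] has the dot before E: add [E → .], [E → . E X], [E → . T d]
  [E → . T d] has the dot before T: add [T → . +], [T → . d P]
No further items can be added.

CLOSURE = { [E → . E X], [E → . T d], [E → .], [T → . +], [T → . d P], [X → . E c] }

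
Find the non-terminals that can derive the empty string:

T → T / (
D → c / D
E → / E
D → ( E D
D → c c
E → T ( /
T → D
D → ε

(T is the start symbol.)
{ 'D', 'T' }

A non-terminal is nullable if it can derive ε (the empty string): either it has an ε-production, or it has a production whose right-hand side consists entirely of nullable non-terminals.

ε-productions: D → ε
So D is immediately nullable.
T → D: every symbol on the right is nullable, so T is nullable too.
No further non-terminal can be added: every production for the remaining non-terminals contains a terminal or a non-nullable non-terminal.
Nullable = { 'D', 'T' }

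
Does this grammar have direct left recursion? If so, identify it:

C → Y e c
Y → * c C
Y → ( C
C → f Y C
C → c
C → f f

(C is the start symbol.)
No direct left recursion

C → Y e c: starts with Y
Y → * c C: starts with '*'
Y → ( C: starts with '('
C → f Y C: starts with f
C → c: starts with c
C → f f: starts with f

No direct left recursion found.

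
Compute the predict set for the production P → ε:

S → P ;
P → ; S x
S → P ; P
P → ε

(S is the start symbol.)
{ $, ';', 'x' }

PREDICT(P → ε) = (FIRST(RHS) \ {ε}) ∪ (FOLLOW(P) if ε ∈ FIRST(RHS), i.e. RHS ⇒* ε)
The right-hand side is ε (FIRST(ε) = { ε }), so the predict set is FOLLOW(P) = { $, ';', 'x' }
PREDICT(P → ε) = { $, ';', 'x' }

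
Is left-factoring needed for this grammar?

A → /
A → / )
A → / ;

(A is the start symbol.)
Left-factoring is needed when two productions for the same non-terminal
share a common prefix on the right-hand side.

Productions for A:
  A → /
  A → / )
  A → / ;

Found common prefix '/' in productions for A

Answer: Yes, A has productions with common prefix '/'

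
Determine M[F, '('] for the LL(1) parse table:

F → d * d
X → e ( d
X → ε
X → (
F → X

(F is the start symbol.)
F → X

To find M[F, '('], we find productions for F where '(' is in the predict set (PREDICT(N → α) = (FIRST(α) \ {ε}) ∪ (FOLLOW(N) if α ⇒* ε)).

Relevant sets:
  FIRST(X) = { '(', 'e', ε }
  FOLLOW(F) = { $ }

F → d * d: PREDICT = { 'd' }
F → X: PREDICT = { $, '(', 'e' }
  '(' is in predict set, so this production goes in M[F, '(']

M[F, '('] = F → X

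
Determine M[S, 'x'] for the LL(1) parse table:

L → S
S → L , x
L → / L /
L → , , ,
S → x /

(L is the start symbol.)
S → L , x, S → x /

To find M[S, 'x'], we find productions for S where 'x' is in the predict set (PREDICT(N → α) = (FIRST(α) \ {ε}) ∪ (FOLLOW(N) if α ⇒* ε)).

Relevant sets:
  FIRST(L) = { ',', '/', 'x' }

S → L , x: PREDICT = { ',', '/', 'x' }
  'x' is in predict set, so this production goes in M[S, 'x']
S → x /: PREDICT = { 'x' }
  'x' is in predict set, so this production goes in M[S, 'x']

M[S, 'x'] = S → L , x, S → x /  (a multiply-defined cell — the grammar is not LL(1))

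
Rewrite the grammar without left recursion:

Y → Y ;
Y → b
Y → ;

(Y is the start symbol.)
Y is directly left-recursive. The standard transformation for
  A → A α₁ | ... | A α_m | β₁ | ... | β_n
is
  A  → β₁ A' | ... | β_n A'
  A' → α₁ A' | ... | α_m A' | ε

Y → b becomes Y → b Y'
Y → ; becomes Y → ; Y'
Y → Y ; becomes Y' → ; Y'
Add Y' → ε

Resulting grammar:
Y → b Y'
Y → ; Y'
Y' → ; Y'
Y' → ε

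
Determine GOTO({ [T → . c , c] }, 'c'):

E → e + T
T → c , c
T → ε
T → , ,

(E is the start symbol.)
{ [T → c . , c] }

GOTO(I, 'c') = CLOSURE({ [A → αX.β] : [A → α.Xβ] ∈ I, X = 'c' })

Items with dot before 'c', with the dot advanced:
  [T → . c , c] → [T → c . , c]
Closure adds nothing (no advanced item has the dot before a non-terminal).

GOTO = { [T → c . , c] }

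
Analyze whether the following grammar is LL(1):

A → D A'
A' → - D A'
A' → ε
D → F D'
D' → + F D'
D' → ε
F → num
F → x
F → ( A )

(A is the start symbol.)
Yes, the grammar is LL(1).

Relevant sets:
  FOLLOW(A') = { $, ')' }
  FOLLOW(D') = { $, ')', '-' }

For A':
  PREDICT(A' → '-' D A') = { '-' }
  PREDICT(A' → ε) = { $, ')' }
For D':
  PREDICT(D' → '+' F D') = { '+' }
  PREDICT(D' → ε) = { $, ')', '-' }
For F:
  PREDICT(F → num) = { 'num' }
  PREDICT(F → x) = { 'x' }
  PREDICT(F → '(' A ')') = { '(' }
A, D have a single production, so nothing to check there.

All predict sets are disjoint. The grammar IS LL(1).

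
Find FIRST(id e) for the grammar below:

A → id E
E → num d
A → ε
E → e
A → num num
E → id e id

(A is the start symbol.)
{ 'id' }

To compute FIRST(id e), process the symbols left to right:
Symbol id is a terminal. Add 'id' and stop.
FIRST(id e) = { 'id' }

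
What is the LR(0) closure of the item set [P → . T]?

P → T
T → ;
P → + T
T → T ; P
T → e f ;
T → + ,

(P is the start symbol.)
{ [P → . T], [T → . + ,], [T → . ;], [T → . T ; P], [T → . e f ;] }

Start with: [P → . T]
  [P → . T] has the dot before T: add [T → . ;], [T → . T ; P], [T → . e f ;], [T → . + ,]
No further items can be added.

CLOSURE = { [P → . T], [T → . + ,], [T → . ;], [T → . T ; P], [T → . e f ;] }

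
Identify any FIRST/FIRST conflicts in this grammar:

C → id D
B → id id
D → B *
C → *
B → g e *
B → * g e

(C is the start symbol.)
A FIRST/FIRST conflict occurs when two productions N → α and N → β for the same non-terminal have FIRST(α) ∩ FIRST(β) ≠ ∅ (with ε ∈ FIRST of a nullable right-hand side, so two nullable alternatives also conflict).

Productions for C:
  C → id D: FIRST = { 'id' }
  C → *: FIRST = { '*' }
Productions for B:
  B → id id: FIRST = { 'id' }
  B → g e *: FIRST = { 'g' }
  B → * g e: FIRST = { '*' }
D has only one production, so no FIRST/FIRST conflict is possible there.

All alternatives of each non-terminal have pairwise disjoint FIRST sets.

Answer: No FIRST/FIRST conflicts.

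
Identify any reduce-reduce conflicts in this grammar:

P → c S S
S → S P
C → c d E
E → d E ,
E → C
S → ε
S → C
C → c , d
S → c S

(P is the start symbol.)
Yes — I19: [S → .] vs [S → c S .]

A reduce-reduce conflict occurs when an LR(0) state has two complete items [A → α .] and [B → β .] — both call for a reduction, and with no lookahead the parser cannot choose between them.

Augment with P' → P and build the canonical LR(0) collection (I0 = CLOSURE({[P' → . P]}), then GOTO on every symbol after a dot until no new states appear). It has 20 states:
  I0: { [P → . c S S], [P' → . P] }  — shift
  I1: { [P' → P .] }  — accept
  I2: { [C → . c , d], [C → . c d E], [P → c . S S], [S → . C], [S → . S P], [S → . c S], [S → .] }  — shift, reduce
  I3: { [S → C .] }  — reduce
  I4: { [C → . c , d], [C → . c d E], [P → . c S S], [P → c S . S], [S → . C], [S → . S P], [S → . c S], [S → .], [S → S . P] }  — shift, reduce
  I5: { [C → . c , d], [C → . c d E], [C → c . , d], [C → c . d E], [S → . C], [S → . S P], [S → . c S], [S → .], [S → c . S] }  — shift, reduce
  I6: { [C → c , . d] }  — shift
  I7: { [P → . c S S], [S → S . P], [S → c S .] }  — shift, reduce
  I8: { [C → . c , d], [C → . c d E], [C → c d . E], [E → . C], [E → . d E ,] }  — shift
  I9: { [E → C .] }  — reduce
  I10: { [C → c d E .] }  — reduce
  I11: { [C → c . , d], [C → c . d E] }  — shift
  I12: { [C → . c , d], [C → . c d E], [E → . C], [E → . d E ,], [E → d . E ,] }  — shift
  I13: { [E → d E . ,] }  — shift
  I14: { [E → d E , .] }  — reduce
  I15: { [S → S P .] }  — reduce
  I16: { [C → c , d .] }  — reduce
  I17: { [P → . c S S], [P → c S S .], [S → S . P] }  — shift, reduce
  I18: { [C → . c , d], [C → . c d E], [C → c . , d], [C → c . d E], [P → c . S S], [S → . C], [S → . S P], [S → . c S], [S → .], [S → c . S] }  — shift, reduce
  I19: { [C → . c , d], [C → . c d E], [P → . c S S], [P → c S . S], [S → . C], [S → . S P], [S → . c S], [S → .], [S → S . P], [S → c S .] }  — shift, 2 reduces

I19 contains complete items [S → .], [S → c S .] — reduce-reduce conflict.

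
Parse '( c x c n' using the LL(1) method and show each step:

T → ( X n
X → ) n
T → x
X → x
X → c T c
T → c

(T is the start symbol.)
LL(1) parsing maintains a stack (initially the start symbol over $) and the input. At each step: if the stack top is a terminal, match it against the current input token; if it is a non-terminal N, replace it with the RHS of M[N, lookahead] (the unique production whose predict set contains the lookahead).

Stack is shown with the top on the left.

Stack      Input        Action
------------------------------
T $        ( c x c n $  output T → ( X n
( X n $    ( c x c n $  match '('
X n $      c x c n $    output X → c T c
c T c n $  c x c n $    match 'c'
T c n $    x c n $      output T → x
x c n $    x c n $      match 'x'
c n $      c n $        match 'c'
n $        n $          match 'n'
$          $            accept

The string is accepted.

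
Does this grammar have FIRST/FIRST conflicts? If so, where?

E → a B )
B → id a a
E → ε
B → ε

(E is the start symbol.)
A FIRST/FIRST conflict occurs when two productions N → α and N → β for the same non-terminal have FIRST(α) ∩ FIRST(β) ≠ ∅ (with ε ∈ FIRST of a nullable right-hand side, so two nullable alternatives also conflict).

Productions for E:
  E → a B ): FIRST = { 'a' }
  E → ε: FIRST = { ε }
Productions for B:
  B → id a a: FIRST = { 'id' }
  B → ε: FIRST = { ε }

All alternatives of each non-terminal have pairwise disjoint FIRST sets.

Answer: No FIRST/FIRST conflicts.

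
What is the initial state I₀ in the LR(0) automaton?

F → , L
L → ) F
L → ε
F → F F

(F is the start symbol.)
{ [F → . , L], [F → . F F], [F' → . F] }

First, augment the grammar with F' → F
I₀ = CLOSURE({ [F' → . F] }):
  [F' → . F] has the dot before F: add [F → . , L], [F → . F F]
No further items can be added.

I₀ = { [F → . , L], [F → . F F], [F' → . F] }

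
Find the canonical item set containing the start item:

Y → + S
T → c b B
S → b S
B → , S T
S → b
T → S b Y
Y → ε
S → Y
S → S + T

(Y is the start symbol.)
{ [Y → . + S], [Y → .], [Y' → . Y] }

First, augment the grammar with Y' → Y
I₀ = CLOSURE({ [Y' → . Y] }):
  [Y' → . Y] has the dot before Y: add [Y → . + S], [Y → .]
No further items can be added.

I₀ = { [Y → . + S], [Y → .], [Y' → . Y] }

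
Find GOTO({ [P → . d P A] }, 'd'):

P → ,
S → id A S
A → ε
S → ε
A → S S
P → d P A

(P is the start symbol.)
GOTO(I, 'd') = CLOSURE({ [A → αX.β] : [A → α.Xβ] ∈ I, X = 'd' })

Items with dot before 'd', with the dot advanced:
  [P → . d P A] → [P → d . P A]
Closure of the advanced items:
  [P → d . P A] has the dot before P: add [P → . ,], [P → . d P A]

GOTO = { [P → . ,], [P → . d P A], [P → d . P A] }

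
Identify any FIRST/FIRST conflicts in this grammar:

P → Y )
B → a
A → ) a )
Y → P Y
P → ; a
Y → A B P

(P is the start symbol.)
Yes. P → Y ')' / P → ';' a on { ';' }; Y → P Y / Y → A B P on { ')' }

FIRST sets of the non-terminals at (or reachable through a nullable prefix from) the front of some alternative:
  FIRST(Y) = { ')', ';' }
  FIRST(P) = { ')', ';' }
  FIRST(A) = { ')' }

Productions for P:
  P → Y ): FIRST = { ')', ';' }
  P → ; a: FIRST = { ';' }
Productions for Y:
  Y → P Y: FIRST = { ')', ';' }
  Y → A B P: FIRST = { ')' }
B, A have only one production, so no FIRST/FIRST conflict is possible there.

Conflict for P: P → Y ) and P → ; a
  Overlap: { ';' }
Conflict for Y: Y → P Y and Y → A B P
  Overlap: { ')' }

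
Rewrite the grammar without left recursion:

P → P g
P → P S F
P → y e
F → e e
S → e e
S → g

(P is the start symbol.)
P → y e P'
P' → g P'
P' → S F P'
P' → ε
F → e e
S → e e
S → g

P is directly left-recursive. The standard transformation for
  A → A α₁ | ... | A α_m | β₁ | ... | β_n
is
  A  → β₁ A' | ... | β_n A'
  A' → α₁ A' | ... | α_m A' | ε

P → y e becomes P → y e P'
P → P g becomes P' → g P'
P → P S F becomes P' → S F P'
Add P' → ε

Productions for other non-terminals are unchanged:
  F → e e
  S → e e
  S → g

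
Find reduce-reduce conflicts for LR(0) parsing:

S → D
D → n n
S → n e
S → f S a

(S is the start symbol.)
A reduce-reduce conflict occurs when an LR(0) state has two complete items [A → α .] and [B → β .] — both call for a reduction, and with no lookahead the parser cannot choose between them.

Augment with S' → S and build the canonical LR(0) collection (I0 = CLOSURE({[S' → . S]}), then GOTO on every symbol after a dot until no new states appear). It has 9 states:
  I0: { [D → . n n], [S → . D], [S → . f S a], [S → . n e], [S' → . S] }  — shift
  I1: { [S → D .] }  — reduce
  I2: { [S' → S .] }  — accept
  I3: { [D → . n n], [S → . D], [S → . f S a], [S → . n e], [S → f . S a] }  — shift
  I4: { [D → n . n], [S → n . e] }  — shift
  I5: { [S → n e .] }  — reduce
  I6: { [D → n n .] }  — reduce
  I7: { [S → f S . a] }  — shift
  I8: { [S → f S a .] }  — reduce

No state contains more than one complete item.

Answer: No reduce-reduce conflicts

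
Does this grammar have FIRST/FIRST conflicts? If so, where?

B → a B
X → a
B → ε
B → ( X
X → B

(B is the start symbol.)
FIRST sets of the non-terminals at (or reachable through a nullable prefix from) the front of some alternative:
  FIRST(B) = { '(', 'a', ε }

Productions for B:
  B → a B: FIRST = { 'a' }
  B → ε: FIRST = { ε }
  B → ( X: FIRST = { '(' }
Productions for X:
  X → a: FIRST = { 'a' }
  X → B: FIRST = { '(', 'a', ε }

Conflict for X: X → a and X → B
  Overlap: { 'a' }

Answer: Yes. X → a / X → B on { 'a' }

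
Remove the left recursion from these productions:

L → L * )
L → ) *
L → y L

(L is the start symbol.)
L is directly left-recursive. The standard transformation for
  A → A α₁ | ... | A α_m | β₁ | ... | β_n
is
  A  → β₁ A' | ... | β_n A'
  A' → α₁ A' | ... | α_m A' | ε

L → ) * becomes L → ) * L'
L → y L becomes L → y L L'
L → L * ) becomes L' → * ) L'
Add L' → ε

Resulting grammar:
L → ) * L'
L → y L L'
L' → * ) L'
L' → ε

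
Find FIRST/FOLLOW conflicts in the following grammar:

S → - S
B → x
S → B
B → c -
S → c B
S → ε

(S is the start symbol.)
No FIRST/FOLLOW conflicts.

A FIRST/FOLLOW conflict occurs when a non-terminal N has a nullable alternative N → β (β ⇒* ε) and another alternative N → α with FIRST(α) ∩ FOLLOW(N) ≠ ∅: on such a lookahead the parser cannot decide between expanding α and letting N vanish via β.

Nullable non-terminals: S.
FIRST sets used below: FIRST(B) = { 'c', 'x' }

S: nullable alternative(s) S → ε; FOLLOW(S) = { $ }
  S → - S: FIRST \ {ε} = { '-' } — disjoint from FOLLOW(S)
  S → B: FIRST \ {ε} = { 'c', 'x' } — disjoint from FOLLOW(S)
  S → c B: FIRST \ {ε} = { 'c' } — disjoint from FOLLOW(S)
  S → ε: FIRST \ {ε} = { } — this is the only nullable alternative, skip

B has no nullable alternative, so no FIRST/FOLLOW check is needed there.

No FIRST/FOLLOW conflicts found.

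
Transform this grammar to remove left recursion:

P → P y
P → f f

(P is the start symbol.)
P → f f P'
P' → y P'
P' → ε

P is directly left-recursive. The standard transformation for
  A → A α₁ | ... | A α_m | β₁ | ... | β_n
is
  A  → β₁ A' | ... | β_n A'
  A' → α₁ A' | ... | α_m A' | ε

P → f f becomes P → f f P'
P → P y becomes P' → y P'
Add P' → ε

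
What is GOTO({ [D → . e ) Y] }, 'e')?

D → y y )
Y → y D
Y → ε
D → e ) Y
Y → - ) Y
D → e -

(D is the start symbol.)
{ [D → e . ) Y] }

GOTO(I, 'e') = CLOSURE({ [A → αX.β] : [A → α.Xβ] ∈ I, X = 'e' })

Items with dot before 'e', with the dot advanced:
  [D → . e ) Y] → [D → e . ) Y]
Closure adds nothing (no advanced item has the dot before a non-terminal).

GOTO = { [D → e . ) Y] }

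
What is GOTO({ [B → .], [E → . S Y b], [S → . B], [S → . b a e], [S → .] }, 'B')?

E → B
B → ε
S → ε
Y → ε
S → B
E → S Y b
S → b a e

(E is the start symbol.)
{ [S → B .] }

GOTO(I, 'B') = CLOSURE({ [A → αX.β] : [A → α.Xβ] ∈ I, X = 'B' })

Items with dot before 'B', with the dot advanced:
  [S → . B] → [S → B .]
Closure adds nothing (no advanced item has the dot before a non-terminal).

GOTO = { [S → B .] }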